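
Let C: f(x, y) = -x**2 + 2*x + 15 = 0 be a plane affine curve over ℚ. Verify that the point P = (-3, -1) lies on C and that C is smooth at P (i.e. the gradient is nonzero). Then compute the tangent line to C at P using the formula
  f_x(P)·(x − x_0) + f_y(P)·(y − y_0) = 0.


Tangent line at P: 8*x + 24 = 0.

Step 1: f(-3, -1) = 0, so P lies on C.
Step 2: partial derivatives
  f_x(x, y) = 2 - 2*x, f_y(x, y) = 0.
  f_x(P) = 8, f_y(P) = 0 (gradient nonzero, so P is smooth).
Step 3: tangent line at P: 8·(x − -3) + 0·(y − -1) = 0.
Expanding: 8*x + 24 = 0.


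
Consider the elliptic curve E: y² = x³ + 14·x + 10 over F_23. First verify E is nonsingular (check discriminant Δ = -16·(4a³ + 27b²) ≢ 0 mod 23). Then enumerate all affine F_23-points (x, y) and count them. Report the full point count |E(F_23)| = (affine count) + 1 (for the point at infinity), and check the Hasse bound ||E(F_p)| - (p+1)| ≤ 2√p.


Affine points = {(1, 5), (1, 18), (2, 0), (8, 6), (8, 17), (10, 0), (11, 0), (14, 11), (14, 12), (16, 11), (16, 12), (17, 3), (17, 20), (22, 8), (22, 15)}; affine count = 15; |E(F_23)| = 16.

Discriminant check: Δ ∝ 4a³ + 27b² = 4·14³ + 27·10² = 4·2744 + 27·100 ≡ 14 (mod 23). Nonzero ⇒ E is nonsingular.
For each x ∈ F_23, compute rhs = x³ + 14·x + 10 mod 23, then count y ∈ F_23 with y² ≡ rhs.
  x = 0: rhs = 10, matching y values: none (0 points).
  x = 1: rhs = 2, matching y values: 5, 18 (2 points).
  x = 2: rhs = 0, matching y values: 0 (1 points).
  x = 3: rhs = 10, matching y values: none (0 points).
  x = 4: rhs = 15, matching y values: none (0 points).
  x = 5: rhs = 21, matching y values: none (0 points).
  x = 6: rhs = 11, matching y values: none (0 points).
  x = 7: rhs = 14, matching y values: none (0 points).
  x = 8: rhs = 13, matching y values: 6, 17 (2 points).
  x = 9: rhs = 14, matching y values: none (0 points).
  x = 10: rhs = 0, matching y values: 0 (1 points).
  x = 11: rhs = 0, matching y values: 0 (1 points).
  x = 12: rhs = 20, matching y values: none (0 points).
  x = 13: rhs = 20, matching y values: none (0 points).
  x = 14: rhs = 6, matching y values: 11, 12 (2 points).
  x = 15: rhs = 7, matching y values: none (0 points).
  x = 16: rhs = 6, matching y values: 11, 12 (2 points).
  x = 17: rhs = 9, matching y values: 3, 20 (2 points).
  x = 18: rhs = 22, matching y values: none (0 points).
  x = 19: rhs = 5, matching y values: none (0 points).
  x = 20: rhs = 10, matching y values: none (0 points).
  x = 21: rhs = 20, matching y values: none (0 points).
  x = 22: rhs = 18, matching y values: 8, 15 (2 points).
Total affine count: 15.
Full point count |E(F_23)| = 15 + 1 = 16.
Hasse bound: |16 − (23+1)| = |-8| = 8 ≤ 2√23 ≈ 9.5917 ✓.


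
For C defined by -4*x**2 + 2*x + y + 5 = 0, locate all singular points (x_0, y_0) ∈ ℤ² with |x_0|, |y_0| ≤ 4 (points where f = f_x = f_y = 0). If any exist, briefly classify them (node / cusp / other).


No singular points in the scanned grid; C is smooth there.

Compute partial derivatives:
  f_x = 2 - 8*x.
  f_y = 1.
f_y = 1 is a nonzero constant, so f_y never vanishes: no point (x, y) can satisfy f = f_x = f_y = 0. In particular no (x, y) ∈ {−4, ..., 4}² is singular; the curve is smooth.


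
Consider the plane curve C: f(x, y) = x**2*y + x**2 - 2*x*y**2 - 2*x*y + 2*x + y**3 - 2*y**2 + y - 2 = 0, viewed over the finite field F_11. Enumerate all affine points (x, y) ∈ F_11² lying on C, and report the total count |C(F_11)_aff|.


Affine F_11-points: {(0, 2), (2, 4), (3, 10), (4, 0), (4, 1), (4, 9), (5, 0), (5, 3), (5, 9), (6, 3), (7, 2), (8, 1), (10, 4)}; count = 13.

For each of the 121 pairs (x, y) ∈ F_11², evaluate f(x, y) mod 11. Record the zeros.
  x = 0: [0↦9, 1↦9, 2↦0, 3↦10, 4↦1, 5↦1, 6↦5, 7↦8, 8↦5, 9↦2, 10↦5]  zeros at y ∈ {2}
  x = 1: [0↦1, 1↦9, 2↦4, 3↦3, 4↦1, 5↦4, 6↦7, 7↦5, 8↦4, 9↦10, 10↦7]  zeros at y ∈ ∅
  x = 2: [0↦6, 1↦2, 2↦3, 3↦4, 4↦0, 5↦8, 6↦1, 7↦7, 8↦10, 9↦5, 10↦9]  zeros at y ∈ {4}
  x = 3: [0↦2, 1↦10, 2↦8, 3↦2, 4↦9, 5↦2, 6↦9, 7↦3, 8↦1, 9↦9, 10↦0]  zeros at y ∈ {10}
  x = 4: [0↦0, 1↦0, 2↦8, 3↦8, 4↦6, 5↦8, 6↦9, 7↦4, 8↦10, 9↦0, 10↦2]  zeros at y ∈ {0, 1, 9}
  x = 5: [0↦0, 1↦5, 2↦3, 3↦0, 4↦2, 5↦4, 6↦1, 7↦10, 8↦4, 9↦0, 10↦4]  zeros at y ∈ {0, 3, 9}
  x = 6: [0↦2, 1↦3, 2↦4, 3↦0, 4↦8, 5↦1, 6↦7, 7↦10, 8↦5, 9↦9, 10↦6]  zeros at y ∈ {3}
  x = 7: [0↦6, 1↦5, 2↦0, 3↦8, 4↦2, 5↦10, 6↦5, 7↦4, 8↦2, 9↦5, 10↦8]  zeros at y ∈ {2}
  x = 8: [0↦1, 1↦0, 2↦2, 3↦2, 4↦6, 5↦9, 6↦6, 7↦3, 8↦6, 9↦10, 10↦10]  zeros at y ∈ {1}
  x = 9: [0↦9, 1↦10, 2↦10, 3↦4, 4↦9, 5↦9, 6↦10, 7↦7, 8↦6, 9↦2, 10↦1]  zeros at y ∈ ∅
  x = 10: [0↦8, 1↦2, 2↦2, 3↦3, 4↦0, 5↦10, 6↦6, 7↦5, 8↦2, 9↦3, 10↦3]  zeros at y ∈ {4}
Collecting zeros: affine points = {(0, 2), (2, 4), (3, 10), (4, 0), (4, 1), (4, 9), (5, 0), (5, 3), (5, 9), (6, 3), (7, 2), (8, 1), (10, 4)}.
Total count |C(F_11)_aff| = 13.


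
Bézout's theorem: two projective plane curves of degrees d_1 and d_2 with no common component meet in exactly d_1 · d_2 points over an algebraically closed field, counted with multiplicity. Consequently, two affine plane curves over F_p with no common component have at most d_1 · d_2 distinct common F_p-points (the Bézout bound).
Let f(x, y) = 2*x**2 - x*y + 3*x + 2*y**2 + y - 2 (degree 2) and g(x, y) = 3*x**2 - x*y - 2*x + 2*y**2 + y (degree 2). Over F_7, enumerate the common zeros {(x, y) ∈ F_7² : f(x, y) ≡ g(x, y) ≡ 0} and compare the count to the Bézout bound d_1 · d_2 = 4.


Common zeros: ∅; count = 0; Bézout bound = 4.

deg(f) = 2, deg(g) = 2, so Bézout bound = 4.
Scan x ∈ F_7. For each x, list the y ∈ F_7 with f(x, y) ≡ 0 and those with g(x, y) ≡ 0 (mod 7); the common zeros in that column are the intersection.
  x = 0: f ≡ 0 at y ∈ ∅; g ≡ 0 at y ∈ {0, 3}; common: ∅.
  x = 1: f ≡ 0 at y ∈ {3, 4}; g ≡ 0 at y ∈ ∅; common: ∅.
  x = 2: f ≡ 0 at y ∈ ∅; g ≡ 0 at y ∈ {2}; common: ∅.
  x = 3: f ≡ 0 at y ∈ {4}; g ≡ 0 at y ∈ {0, 1}; common: ∅.
  x = 4: f ≡ 0 at y ∈ {0, 5}; g ≡ 0 at y ∈ {2, 3}; common: ∅.
  x = 5: f ≡ 0 at y ∈ {0, 2}; g ≡ 0 at y ∈ {1}; common: ∅.
  x = 6: f ≡ 0 at y ∈ {3}; g ≡ 0 at y ∈ ∅; common: ∅.
Collecting: common zeros = ∅, so the count is 0.
Comparison with the Bézout bound: 0 ≤ 4 = deg(f)·deg(g), as expected for curves with no common component (the affine F_7-count falls short of the bound because intersections may lie at infinity, over extension fields, or carry multiplicity).


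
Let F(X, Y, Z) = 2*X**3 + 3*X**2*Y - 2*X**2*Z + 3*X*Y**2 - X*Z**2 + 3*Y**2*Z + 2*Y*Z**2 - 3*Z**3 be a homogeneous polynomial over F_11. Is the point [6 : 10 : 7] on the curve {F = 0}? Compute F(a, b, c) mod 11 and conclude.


F(6,10,7) ≡ 0 (mod 11); P is on the curve.

Evaluate F(6, 10, 7) term-by-term (mod 11).
  2*X**3 ↦ 2·216·1·1 = 432
  3*X**2*Y ↦ 3·36·10·1 = 1080
  -2*X**2*Z ↦ -2·36·1·7 = -504
  3*X*Y**2 ↦ 3·6·100·1 = 1800
  -X*Z**2 ↦ -1·6·1·49 = -294
  3*Y**2*Z ↦ 3·1·100·7 = 2100
  2*Y*Z**2 ↦ 2·1·10·49 = 980
  -3*Z**3 ↦ -3·1·1·343 = -1029
Sum: F(6, 10, 7) = (432) + (1080) + (-504) + (1800) + (-294) + (2100) + (980) + (-1029) = 4565.
Reducing mod 11: 4565 ≡ 0 (mod 11).
Since F(a, b, c) ≡ 0 (mod 11), P lies on the curve.


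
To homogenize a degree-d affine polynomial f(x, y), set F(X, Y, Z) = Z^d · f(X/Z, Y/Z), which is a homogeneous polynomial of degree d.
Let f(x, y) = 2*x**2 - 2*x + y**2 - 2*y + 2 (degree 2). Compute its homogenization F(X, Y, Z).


F(X, Y, Z) = 2*X**2 - 2*X*Z + Y**2 - 2*Y*Z + 2*Z**2

deg(f) = 2.
Substitute x = X/Z, y = Y/Z into f, then multiply by Z^2.
  monomial 2·x^2·y^0 ↦ 2·X^2·Y^0·Z^0.
  monomial -2·x^1·y^0 ↦ -2·X^1·Y^0·Z^1.
  monomial 1·x^0·y^2 ↦ 1·X^0·Y^2·Z^0.
  monomial -2·x^0·y^1 ↦ -2·X^0·Y^1·Z^1.
  monomial 2·x^0·y^0 ↦ 2·X^0·Y^0·Z^2.
Collecting: F(X, Y, Z) = 2*X**2 - 2*X*Z + Y**2 - 2*Y*Z + 2*Z**2.


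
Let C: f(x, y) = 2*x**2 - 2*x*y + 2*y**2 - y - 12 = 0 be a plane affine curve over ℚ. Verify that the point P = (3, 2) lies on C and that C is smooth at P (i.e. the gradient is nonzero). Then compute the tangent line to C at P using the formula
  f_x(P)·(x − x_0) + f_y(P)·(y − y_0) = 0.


Tangent line at P: 8*x + y - 26 = 0.

Step 1: f(3, 2) = 0, so P lies on C.
Step 2: partial derivatives
  f_x(x, y) = 4*x - 2*y, f_y(x, y) = -2*x + 4*y - 1.
  f_x(P) = 8, f_y(P) = 1 (gradient nonzero, so P is smooth).
Step 3: tangent line at P: 8·(x − 3) + 1·(y − 2) = 0.
Expanding: 8*x + y - 26 = 0.


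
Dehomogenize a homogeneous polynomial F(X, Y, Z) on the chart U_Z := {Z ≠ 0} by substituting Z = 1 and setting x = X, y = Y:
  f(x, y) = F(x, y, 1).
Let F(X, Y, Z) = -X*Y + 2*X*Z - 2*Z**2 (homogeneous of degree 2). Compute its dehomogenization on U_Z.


f(x, y) = -x*y + 2*x - 2

On U_Z we set Z = 1. Each monomial c·X^i·Y^j·Z^k in F becomes c·x^i·y^j·1^k = c·x^i·y^j.
Substituting Z = 1: F(X, Y, 1) = -x*y + 2*x - 2.
Note: deg(f) ≤ deg(F) = 2; strict inequality happens when F is divisible by Z (lost terms).


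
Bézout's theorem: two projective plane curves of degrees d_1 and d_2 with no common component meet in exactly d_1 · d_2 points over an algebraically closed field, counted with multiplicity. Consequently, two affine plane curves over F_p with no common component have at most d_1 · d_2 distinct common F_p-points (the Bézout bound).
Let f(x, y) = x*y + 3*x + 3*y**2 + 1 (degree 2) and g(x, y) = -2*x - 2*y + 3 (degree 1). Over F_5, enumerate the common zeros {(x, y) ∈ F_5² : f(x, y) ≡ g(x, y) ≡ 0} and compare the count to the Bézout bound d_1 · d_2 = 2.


Common zeros: ∅; count = 0; Bézout bound = 2.

deg(f) = 2, deg(g) = 1, so Bézout bound = 2.
Scan x ∈ F_5. For each x, list the y ∈ F_5 with f(x, y) ≡ 0 and those with g(x, y) ≡ 0 (mod 5); the common zeros in that column are the intersection.
  x = 0: f ≡ 0 at y ∈ ∅; g ≡ 0 at y ∈ {4}; common: ∅.
  x = 1: f ≡ 0 at y ∈ ∅; g ≡ 0 at y ∈ {3}; common: ∅.
  x = 2: f ≡ 0 at y ∈ {3}; g ≡ 0 at y ∈ {2}; common: ∅.
  x = 3: f ≡ 0 at y ∈ {0, 4}; g ≡ 0 at y ∈ {1}; common: ∅.
  x = 4: f ≡ 0 at y ∈ {1}; g ≡ 0 at y ∈ {0}; common: ∅.
Collecting: common zeros = ∅, so the count is 0.
Comparison with the Bézout bound: 0 ≤ 2 = deg(f)·deg(g), as expected for curves with no common component (the affine F_5-count falls short of the bound because intersections may lie at infinity, over extension fields, or carry multiplicity).


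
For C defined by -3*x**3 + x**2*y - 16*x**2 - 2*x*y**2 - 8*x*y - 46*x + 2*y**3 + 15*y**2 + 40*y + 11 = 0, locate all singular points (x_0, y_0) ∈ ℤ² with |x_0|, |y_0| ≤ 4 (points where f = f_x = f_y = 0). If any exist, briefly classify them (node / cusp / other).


Singular points: {(-2, -3)}; classification: node.

Compute partial derivatives:
  f_x = -9*x**2 + 2*x*y - 32*x - 2*y**2 - 8*y - 46.
  f_y = x**2 - 4*x*y - 8*x + 6*y**2 + 30*y + 40.
Scan x_0 ∈ {−4, ..., 4}. For each x_0, f_y(x_0, y) is a polynomial in y; find its integer roots y ∈ {−4, ..., 4}, then test f_x and f at those candidates.
  x = -4: f_y(-4, y) = 6*y**2 + 46*y + 88; vanishes at y ∈ {-4}. (-4, -4): f_x = -30 ≠ 0.
  x = -3: f_y(-3, y) = 6*y**2 + 42*y + 73; no integer root y with |y| ≤ 4.
  x = -2: f_y(-2, y) = 6*y**2 + 38*y + 60; vanishes at y ∈ {-3}. (-2, -3): f_x = 0, f = 0 — SINGULAR.
  x = -1: f_y(-1, y) = 6*y**2 + 34*y + 49; no integer root y with |y| ≤ 4.
  x = 0: f_y(0, y) = 6*y**2 + 30*y + 40; no integer root y with |y| ≤ 4.
  x = 1: f_y(1, y) = 6*y**2 + 26*y + 33; no integer root y with |y| ≤ 4.
  x = 2: f_y(2, y) = 6*y**2 + 22*y + 28; no integer root y with |y| ≤ 4.
  x = 3: f_y(3, y) = 6*y**2 + 18*y + 25; no integer root y with |y| ≤ 4.
  x = 4: f_y(4, y) = 6*y**2 + 14*y + 24; no integer root y with |y| ≤ 4.
Only singular point on the grid: (-2, -3).
Classify: substitute x = -2 + u, y = -3 + v and expand: f = -3*u**3 + u**2*v - u**2 - 2*u*v**2 + 2*v**3 + v**2.
No constant or linear terms (consistent with a singular point). Quadratic part: -u**2 + v**2. Cubic part: -3*u**3 + u**2*v - 2*u*v**2 + 2*v**3.
The quadratic part v**2 - u**2 = (v − u)(v + u) splits into two distinct linear factors, so there are two distinct tangent lines y − -3 = ±(x − -2) — this is a node (ordinary double point).
Classification: node.


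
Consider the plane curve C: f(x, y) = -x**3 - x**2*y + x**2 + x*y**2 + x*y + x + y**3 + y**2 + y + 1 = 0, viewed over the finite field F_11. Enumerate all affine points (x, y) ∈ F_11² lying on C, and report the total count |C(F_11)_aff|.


Affine F_11-points: {(0, 10), (1, 9), (3, 2), (6, 6), (7, 0), (8, 1), (8, 4), (8, 8), (9, 0), (10, 8)}; count = 10.

For each of the 121 pairs (x, y) ∈ F_11², evaluate f(x, y) mod 11. Record the zeros.
  x = 0: [0↦1, 1↦4, 2↦4, 3↦7, 4↦8, 5↦2, 6↦6, 7↦4, 8↦2, 9↦6, 10↦0]  zeros at y ∈ {10}
  x = 1: [0↦2, 1↦6, 2↦9, 3↦6, 4↦3, 5↦6, 6↦10, 7↦10, 8↦1, 9↦0, 10↦2]  zeros at y ∈ {9}
  x = 2: [0↦10, 1↦2, 2↦6, 3↦6, 4↦8, 5↦7, 6↦9, 7↦9, 8↦2, 9↦5, 10↦2]  zeros at y ∈ ∅
  x = 3: [0↦8, 1↦8, 2↦0, 3↦1, 4↦6, 5↦10, 6↦8, 7↦6, 8↦10, 9↦4, 10↦5]  zeros at y ∈ {2}
  x = 4: [0↦1, 1↦7, 2↦7, 3↦7, 4↦2, 5↦9, 6↦1, 7↦6, 8↦8, 9↦2, 10↦5]  zeros at y ∈ ∅
  x = 5: [0↦5, 1↦4, 2↦10, 3↦7, 4↦1, 5↦9, 6↦4, 7↦3, 8↦1, 9↦4, 10↦7]  zeros at y ∈ ∅
  x = 6: [0↦3, 1↦4, 2↦3, 3↦6, 4↦8, 5↦4, 6↦0, 7↦2, 8↦5, 9↦4, 10↦5]  zeros at y ∈ {6}
  x = 7: [0↦0, 1↦1, 2↦2, 3↦9, 4↦6, 5↦10, 6↦5, 7↦8, 8↦3, 9↦7, 10↦4]  zeros at y ∈ {0}
  x = 8: [0↦1, 1↦0, 2↦1, 3↦10, 4↦0, 5↦10, 6↦2, 7↦4, 8↦0, 9↦7, 10↦9]  zeros at y ∈ {1, 4, 8}
  x = 9: [0↦0, 1↦6, 2↦5, 3↦3, 4↦6, 5↦9, 6↦7, 7↦6, 8↦1, 9↦9, 10↦3]  zeros at y ∈ {0}
  x = 10: [0↦2, 1↦2, 2↦8, 3↦4, 4↦7, 5↦1, 6↦3, 7↦8, 8↦0, 9↦7, 10↦2]  zeros at y ∈ {8}
Collecting zeros: affine points = {(0, 10), (1, 9), (3, 2), (6, 6), (7, 0), (8, 1), (8, 4), (8, 8), (9, 0), (10, 8)}.
Total count |C(F_11)_aff| = 10.


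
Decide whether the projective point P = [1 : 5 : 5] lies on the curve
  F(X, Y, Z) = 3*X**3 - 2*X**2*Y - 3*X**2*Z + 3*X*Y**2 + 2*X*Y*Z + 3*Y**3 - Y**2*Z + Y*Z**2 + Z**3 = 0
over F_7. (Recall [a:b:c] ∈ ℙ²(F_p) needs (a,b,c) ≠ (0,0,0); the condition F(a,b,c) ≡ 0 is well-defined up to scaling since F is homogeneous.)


F(1,5,5) ≡ 1 (mod 7); P is NOT on the curve.

Evaluate F(1, 5, 5) term-by-term (mod 7).
  3*X**3 ↦ 3·1·1·1 = 3
  -2*X**2*Y ↦ -2·1·5·1 = -10
  -3*X**2*Z ↦ -3·1·1·5 = -15
  3*X*Y**2 ↦ 3·1·25·1 = 75
  2*X*Y*Z ↦ 2·1·5·5 = 50
  3*Y**3 ↦ 3·1·125·1 = 375
  -Y**2*Z ↦ -1·1·25·5 = -125
  Y*Z**2 ↦ 1·1·5·25 = 125
  Z**3 ↦ 1·1·1·125 = 125
Sum: F(1, 5, 5) = (3) + (-10) + (-15) + (75) + (50) + (375) + (-125) + (125) + (125) = 603.
Reducing mod 7: 603 ≡ 1 (mod 7).
Since F(a, b, c) ≡ 1 ≠ 0 (mod 7), P does NOT lie on the curve.


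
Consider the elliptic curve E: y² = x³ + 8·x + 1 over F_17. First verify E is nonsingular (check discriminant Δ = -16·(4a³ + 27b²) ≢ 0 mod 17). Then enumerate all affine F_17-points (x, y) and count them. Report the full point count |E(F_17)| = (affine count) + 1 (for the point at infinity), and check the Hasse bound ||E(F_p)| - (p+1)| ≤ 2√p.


Affine points = {(0, 1), (0, 16), (2, 5), (2, 12), (3, 1), (3, 16), (5, 8), (5, 9), (7, 3), (7, 14), (8, 4), (8, 13), (11, 3), (11, 14), (14, 1), (14, 16), (16, 3), (16, 14)}; affine count = 18; |E(F_17)| = 19.

Discriminant check: Δ ∝ 4a³ + 27b² = 4·8³ + 27·1² = 4·512 + 27·1 ≡ 1 (mod 17). Nonzero ⇒ E is nonsingular.
For each x ∈ F_17, compute rhs = x³ + 8·x + 1 mod 17, then count y ∈ F_17 with y² ≡ rhs.
  x = 0: rhs = 1, matching y values: 1, 16 (2 points).
  x = 1: rhs = 10, matching y values: none (0 points).
  x = 2: rhs = 8, matching y values: 5, 12 (2 points).
  x = 3: rhs = 1, matching y values: 1, 16 (2 points).
  x = 4: rhs = 12, matching y values: none (0 points).
  x = 5: rhs = 13, matching y values: 8, 9 (2 points).
  x = 6: rhs = 10, matching y values: none (0 points).
  x = 7: rhs = 9, matching y values: 3, 14 (2 points).
  x = 8: rhs = 16, matching y values: 4, 13 (2 points).
  x = 9: rhs = 3, matching y values: none (0 points).
  x = 10: rhs = 10, matching y values: none (0 points).
  x = 11: rhs = 9, matching y values: 3, 14 (2 points).
  x = 12: rhs = 6, matching y values: none (0 points).
  x = 13: rhs = 7, matching y values: none (0 points).
  x = 14: rhs = 1, matching y values: 1, 16 (2 points).
  x = 15: rhs = 11, matching y values: none (0 points).
  x = 16: rhs = 9, matching y values: 3, 14 (2 points).
Total affine count: 18.
Full point count |E(F_17)| = 18 + 1 = 19.
Hasse bound: |19 − (17+1)| = |1| = 1 ≤ 2√17 ≈ 8.2462 ✓.


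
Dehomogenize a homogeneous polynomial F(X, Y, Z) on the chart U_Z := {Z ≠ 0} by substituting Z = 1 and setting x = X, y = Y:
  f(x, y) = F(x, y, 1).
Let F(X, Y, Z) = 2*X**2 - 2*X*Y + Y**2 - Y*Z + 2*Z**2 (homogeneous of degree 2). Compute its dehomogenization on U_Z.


f(x, y) = 2*x**2 - 2*x*y + y**2 - y + 2

On U_Z we set Z = 1. Each monomial c·X^i·Y^j·Z^k in F becomes c·x^i·y^j·1^k = c·x^i·y^j.
Substituting Z = 1: F(X, Y, 1) = 2*x**2 - 2*x*y + y**2 - y + 2.
Note: deg(f) ≤ deg(F) = 2; strict inequality happens when F is divisible by Z (lost terms).


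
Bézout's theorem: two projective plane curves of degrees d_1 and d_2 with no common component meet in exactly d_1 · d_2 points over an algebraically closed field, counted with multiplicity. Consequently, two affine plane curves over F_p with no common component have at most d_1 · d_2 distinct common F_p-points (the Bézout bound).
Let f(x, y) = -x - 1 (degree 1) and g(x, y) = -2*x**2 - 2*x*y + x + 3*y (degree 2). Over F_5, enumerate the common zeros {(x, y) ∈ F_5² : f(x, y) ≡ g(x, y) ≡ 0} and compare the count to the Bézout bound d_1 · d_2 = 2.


Common zeros: ∅; count = 0; Bézout bound = 2.

deg(f) = 1, deg(g) = 2, so Bézout bound = 2.
Scan x ∈ F_5. For each x, list the y ∈ F_5 with f(x, y) ≡ 0 and those with g(x, y) ≡ 0 (mod 5); the common zeros in that column are the intersection.
  x = 0: f ≡ 0 at y ∈ ∅; g ≡ 0 at y ∈ {0}; common: ∅.
  x = 1: f ≡ 0 at y ∈ ∅; g ≡ 0 at y ∈ {1}; common: ∅.
  x = 2: f ≡ 0 at y ∈ ∅; g ≡ 0 at y ∈ {4}; common: ∅.
  x = 3: f ≡ 0 at y ∈ ∅; g ≡ 0 at y ∈ {0}; common: ∅.
  x = 4: f ≡ 0 at y ∈ {0, 1, 2, 3, 4}; g ≡ 0 at y ∈ ∅; common: ∅.
Collecting: common zeros = ∅, so the count is 0.
Comparison with the Bézout bound: 0 ≤ 2 = deg(f)·deg(g), as expected for curves with no common component (the affine F_5-count falls short of the bound because intersections may lie at infinity, over extension fields, or carry multiplicity).


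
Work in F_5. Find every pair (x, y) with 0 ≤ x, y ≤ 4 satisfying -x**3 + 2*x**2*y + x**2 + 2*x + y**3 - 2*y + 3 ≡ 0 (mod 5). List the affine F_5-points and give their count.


Affine F_5-points: {(1, 0), (2, 1), (4, 3)}; count = 3.

For each of the 25 pairs (x, y) ∈ F_5², evaluate f(x, y) mod 5. Record the zeros.
  x = 0: [0↦3, 1↦2, 2↦2, 3↦4, 4↦4]  zeros at y ∈ ∅
  x = 1: [0↦0, 1↦1, 2↦3, 3↦2, 4↦4]  zeros at y ∈ {0}
  x = 2: [0↦3, 1↦0, 2↦3, 3↦3, 4↦1]  zeros at y ∈ {1}
  x = 3: [0↦1, 1↦3, 2↦1, 3↦1, 4↦4]  zeros at y ∈ ∅
  x = 4: [0↦3, 1↦4, 2↦1, 3↦0, 4↦2]  zeros at y ∈ {3}
Collecting zeros: affine points = {(1, 0), (2, 1), (4, 3)}.
Total count |C(F_5)_aff| = 3.


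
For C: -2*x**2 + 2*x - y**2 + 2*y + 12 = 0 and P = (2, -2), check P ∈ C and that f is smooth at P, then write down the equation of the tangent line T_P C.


Tangent line at P: -6*x + 6*y + 24 = 0.

Step 1: f(2, -2) = 0, so P lies on C.
Step 2: partial derivatives
  f_x(x, y) = 2 - 4*x, f_y(x, y) = 2 - 2*y.
  f_x(P) = -6, f_y(P) = 6 (gradient nonzero, so P is smooth).
Step 3: tangent line at P: -6·(x − 2) + 6·(y − -2) = 0.
Expanding: -6*x + 6*y + 24 = 0.


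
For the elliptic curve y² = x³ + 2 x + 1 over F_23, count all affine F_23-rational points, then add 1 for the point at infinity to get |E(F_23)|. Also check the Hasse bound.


Affine points = {(0, 1), (0, 22), (1, 2), (1, 21), (2, 6), (2, 17), (4, 2), (4, 21), (7, 6), (7, 17), (8, 0), (9, 9), (9, 14), (10, 3), (10, 20), (13, 4), (13, 19), (14, 6), (14, 17), (15, 5), (15, 18), (16, 9), (16, 14), (17, 7), (17, 16), (18, 2), (18, 21), (21, 9), (21, 14)}; affine count = 29; |E(F_23)| = 30.

Discriminant check: Δ ∝ 4a³ + 27b² = 4·2³ + 27·1² = 4·8 + 27·1 ≡ 13 (mod 23). Nonzero ⇒ E is nonsingular.
For each x ∈ F_23, compute rhs = x³ + 2·x + 1 mod 23, then count y ∈ F_23 with y² ≡ rhs.
  x = 0: rhs = 1, matching y values: 1, 22 (2 points).
  x = 1: rhs = 4, matching y values: 2, 21 (2 points).
  x = 2: rhs = 13, matching y values: 6, 17 (2 points).
  x = 3: rhs = 11, matching y values: none (0 points).
  x = 4: rhs = 4, matching y values: 2, 21 (2 points).
  x = 5: rhs = 21, matching y values: none (0 points).
  x = 6: rhs = 22, matching y values: none (0 points).
  x = 7: rhs = 13, matching y values: 6, 17 (2 points).
  x = 8: rhs = 0, matching y values: 0 (1 points).
  x = 9: rhs = 12, matching y values: 9, 14 (2 points).
  x = 10: rhs = 9, matching y values: 3, 20 (2 points).
  x = 11: rhs = 20, matching y values: none (0 points).
  x = 12: rhs = 5, matching y values: none (0 points).
  x = 13: rhs = 16, matching y values: 4, 19 (2 points).
  x = 14: rhs = 13, matching y values: 6, 17 (2 points).
  x = 15: rhs = 2, matching y values: 5, 18 (2 points).
  x = 16: rhs = 12, matching y values: 9, 14 (2 points).
  x = 17: rhs = 3, matching y values: 7, 16 (2 points).
  x = 18: rhs = 4, matching y values: 2, 21 (2 points).
  x = 19: rhs = 21, matching y values: none (0 points).
  x = 20: rhs = 14, matching y values: none (0 points).
  x = 21: rhs = 12, matching y values: 9, 14 (2 points).
  x = 22: rhs = 21, matching y values: none (0 points).
Total affine count: 29.
Full point count |E(F_23)| = 29 + 1 = 30.
Hasse bound: |30 − (23+1)| = |6| = 6 ≤ 2√23 ≈ 9.5917 ✓.


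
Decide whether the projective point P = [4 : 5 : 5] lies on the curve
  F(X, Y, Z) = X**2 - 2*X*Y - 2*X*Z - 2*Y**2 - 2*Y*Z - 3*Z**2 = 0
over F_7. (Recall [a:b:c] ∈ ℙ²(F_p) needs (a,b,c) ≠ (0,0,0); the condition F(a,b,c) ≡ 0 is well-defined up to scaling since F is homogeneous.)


F(4,5,5) ≡ 6 (mod 7); P is NOT on the curve.

Evaluate F(4, 5, 5) term-by-term (mod 7).
  X**2 ↦ 1·16·1·1 = 16
  -2*X*Y ↦ -2·4·5·1 = -40
  -2*X*Z ↦ -2·4·1·5 = -40
  -2*Y**2 ↦ -2·1·25·1 = -50
  -2*Y*Z ↦ -2·1·5·5 = -50
  -3*Z**2 ↦ -3·1·1·25 = -75
Sum: F(4, 5, 5) = (16) + (-40) + (-40) + (-50) + (-50) + (-75) = -239.
Reducing mod 7: -239 ≡ 6 (mod 7).
Since F(a, b, c) ≡ 6 ≠ 0 (mod 7), P does NOT lie on the curve.


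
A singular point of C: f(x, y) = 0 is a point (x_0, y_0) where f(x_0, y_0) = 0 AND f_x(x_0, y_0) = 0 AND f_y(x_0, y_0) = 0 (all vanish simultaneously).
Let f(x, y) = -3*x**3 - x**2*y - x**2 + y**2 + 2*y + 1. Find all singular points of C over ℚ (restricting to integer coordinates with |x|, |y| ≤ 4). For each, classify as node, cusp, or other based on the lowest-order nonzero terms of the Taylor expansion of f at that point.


Singular points: {(0, -1)}; classification: cusp.

Compute partial derivatives:
  f_x = -9*x**2 - 2*x*y - 2*x.
  f_y = -x**2 + 2*y + 2.
Scan x_0 ∈ {−4, ..., 4}. For each x_0, f_y(x_0, y) is a polynomial in y; find its integer roots y ∈ {−4, ..., 4}, then test f_x and f at those candidates.
  x = -4: f_y(-4, y) = 2*y - 14; no integer root y with |y| ≤ 4.
  x = -3: f_y(-3, y) = 2*y - 7; no integer root y with |y| ≤ 4.
  x = -2: f_y(-2, y) = 2*y - 2; vanishes at y ∈ {1}. (-2, 1): f_x = -28 ≠ 0.
  x = -1: f_y(-1, y) = 2*y + 1; no integer root y with |y| ≤ 4.
  x = 0: f_y(0, y) = 2*y + 2; vanishes at y ∈ {-1}. (0, -1): f_x = 0, f = 0 — SINGULAR.
  x = 1: f_y(1, y) = 2*y + 1; no integer root y with |y| ≤ 4.
  x = 2: f_y(2, y) = 2*y - 2; vanishes at y ∈ {1}. (2, 1): f_x = -44 ≠ 0.
  x = 3: f_y(3, y) = 2*y - 7; no integer root y with |y| ≤ 4.
  x = 4: f_y(4, y) = 2*y - 14; no integer root y with |y| ≤ 4.
Only singular point on the grid: (0, -1).
Classify: substitute x = 0 + u, y = -1 + v and expand: f = -3*u**3 - u**2*v + v**2.
No constant or linear terms (consistent with a singular point). Quadratic part: v**2. Cubic part: -3*u**3 - u**2*v.
The quadratic part v**2 is a perfect square, so there is a single (double) tangent line v = 0, i.e. y = -1. Restricting the cubic part to that line (v = 0) leaves -3*u**3 ≠ 0, so f is not divisible by v and the branch is v² ≈ 3*u**3 to lowest order — this is a cusp.
Classification: cusp.


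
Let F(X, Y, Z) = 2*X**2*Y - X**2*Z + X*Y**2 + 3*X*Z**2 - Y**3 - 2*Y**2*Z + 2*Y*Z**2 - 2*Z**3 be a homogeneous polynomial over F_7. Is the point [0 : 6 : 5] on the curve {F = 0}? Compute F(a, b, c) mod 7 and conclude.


F(0,6,5) ≡ 6 (mod 7); P is NOT on the curve.

Evaluate F(0, 6, 5) term-by-term (mod 7).
  2*X**2*Y ↦ 2·0·6·1 = 0
  -X**2*Z ↦ -1·0·1·5 = 0
  X*Y**2 ↦ 1·0·36·1 = 0
  3*X*Z**2 ↦ 3·0·1·25 = 0
  -Y**3 ↦ -1·1·216·1 = -216
  -2*Y**2*Z ↦ -2·1·36·5 = -360
  2*Y*Z**2 ↦ 2·1·6·25 = 300
  -2*Z**3 ↦ -2·1·1·125 = -250
Sum: F(0, 6, 5) = (0) + (0) + (0) + (0) + (-216) + (-360) + (300) + (-250) = -526.
Reducing mod 7: -526 ≡ 6 (mod 7).
Since F(a, b, c) ≡ 6 ≠ 0 (mod 7), P does NOT lie on the curve.


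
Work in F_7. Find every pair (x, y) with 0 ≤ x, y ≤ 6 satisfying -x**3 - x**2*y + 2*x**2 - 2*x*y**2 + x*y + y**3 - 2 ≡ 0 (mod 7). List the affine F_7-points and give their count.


Affine F_7-points: {(2, 1), (2, 2), (3, 3), (5, 0)}; count = 4.

For each of the 49 pairs (x, y) ∈ F_7², evaluate f(x, y) mod 7. Record the zeros.
  x = 0: [0↦5, 1↦6, 2↦6, 3↦4, 4↦6, 5↦4, 6↦4]  zeros at y ∈ ∅
  x = 1: [0↦6, 1↦5, 2↦6, 3↦1, 4↦3, 5↦4, 6↦3]  zeros at y ∈ ∅
  x = 2: [0↦5, 1↦0, 2↦0, 3↦4, 4↦4, 5↦6, 6↦2]  zeros at y ∈ {1, 2}
  x = 3: [0↦3, 1↦6, 2↦3, 3↦0, 4↦3, 5↦4, 6↦2]  zeros at y ∈ {3}
  x = 4: [0↦1, 1↦3, 2↦2, 3↦4, 4↦1, 5↦6, 6↦4]  zeros at y ∈ ∅
  x = 5: [0↦0, 1↦6, 2↦5, 3↦3, 4↦6, 5↦6, 6↦2]  zeros at y ∈ {0}
  x = 6: [0↦1, 1↦2, 2↦6, 3↦5, 4↦5, 5↦5, 6↦4]  zeros at y ∈ ∅
Collecting zeros: affine points = {(2, 1), (2, 2), (3, 3), (5, 0)}.
Total count |C(F_7)_aff| = 4.


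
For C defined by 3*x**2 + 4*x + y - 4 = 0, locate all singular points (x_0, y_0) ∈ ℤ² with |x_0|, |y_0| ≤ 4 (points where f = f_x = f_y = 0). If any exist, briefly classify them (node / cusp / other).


No singular points in the scanned grid; C is smooth there.

Compute partial derivatives:
  f_x = 6*x + 4.
  f_y = 1.
f_y = 1 is a nonzero constant, so f_y never vanishes: no point (x, y) can satisfy f = f_x = f_y = 0. In particular no (x, y) ∈ {−4, ..., 4}² is singular; the curve is smooth.


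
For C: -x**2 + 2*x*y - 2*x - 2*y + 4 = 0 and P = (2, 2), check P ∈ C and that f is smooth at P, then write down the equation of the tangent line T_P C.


Tangent line at P: -2*x + 2*y = 0.

Step 1: f(2, 2) = 0, so P lies on C.
Step 2: partial derivatives
  f_x(x, y) = -2*x + 2*y - 2, f_y(x, y) = 2*x - 2.
  f_x(P) = -2, f_y(P) = 2 (gradient nonzero, so P is smooth).
Step 3: tangent line at P: -2·(x − 2) + 2·(y − 2) = 0.
Expanding: -2*x + 2*y = 0.


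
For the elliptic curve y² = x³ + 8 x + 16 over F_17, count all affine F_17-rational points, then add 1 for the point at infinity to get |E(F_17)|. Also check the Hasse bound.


Affine points = {(0, 4), (0, 13), (1, 5), (1, 12), (3, 4), (3, 13), (6, 5), (6, 12), (9, 1), (9, 16), (10, 5), (10, 12), (12, 2), (12, 15), (14, 4), (14, 13), (15, 3), (15, 14)}; affine count = 18; |E(F_17)| = 19.

Discriminant check: Δ ∝ 4a³ + 27b² = 4·8³ + 27·16² = 4·512 + 27·256 ≡ 1 (mod 17). Nonzero ⇒ E is nonsingular.
For each x ∈ F_17, compute rhs = x³ + 8·x + 16 mod 17, then count y ∈ F_17 with y² ≡ rhs.
  x = 0: rhs = 16, matching y values: 4, 13 (2 points).
  x = 1: rhs = 8, matching y values: 5, 12 (2 points).
  x = 2: rhs = 6, matching y values: none (0 points).
  x = 3: rhs = 16, matching y values: 4, 13 (2 points).
  x = 4: rhs = 10, matching y values: none (0 points).
  x = 5: rhs = 11, matching y values: none (0 points).
  x = 6: rhs = 8, matching y values: 5, 12 (2 points).
  x = 7: rhs = 7, matching y values: none (0 points).
  x = 8: rhs = 14, matching y values: none (0 points).
  x = 9: rhs = 1, matching y values: 1, 16 (2 points).
  x = 10: rhs = 8, matching y values: 5, 12 (2 points).
  x = 11: rhs = 7, matching y values: none (0 points).
  x = 12: rhs = 4, matching y values: 2, 15 (2 points).
  x = 13: rhs = 5, matching y values: none (0 points).
  x = 14: rhs = 16, matching y values: 4, 13 (2 points).
  x = 15: rhs = 9, matching y values: 3, 14 (2 points).
  x = 16: rhs = 7, matching y values: none (0 points).
Total affine count: 18.
Full point count |E(F_17)| = 18 + 1 = 19.
Hasse bound: |19 − (17+1)| = |1| = 1 ≤ 2√17 ≈ 8.2462 ✓.


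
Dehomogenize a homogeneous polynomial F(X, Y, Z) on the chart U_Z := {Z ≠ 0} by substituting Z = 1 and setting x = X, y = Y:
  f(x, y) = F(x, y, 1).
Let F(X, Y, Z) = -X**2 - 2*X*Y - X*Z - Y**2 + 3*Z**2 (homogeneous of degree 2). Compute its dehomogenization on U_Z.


f(x, y) = -x**2 - 2*x*y - x - y**2 + 3

On U_Z we set Z = 1. Each monomial c·X^i·Y^j·Z^k in F becomes c·x^i·y^j·1^k = c·x^i·y^j.
Substituting Z = 1: F(X, Y, 1) = -x**2 - 2*x*y - x - y**2 + 3.
Note: deg(f) ≤ deg(F) = 2; strict inequality happens when F is divisible by Z (lost terms).


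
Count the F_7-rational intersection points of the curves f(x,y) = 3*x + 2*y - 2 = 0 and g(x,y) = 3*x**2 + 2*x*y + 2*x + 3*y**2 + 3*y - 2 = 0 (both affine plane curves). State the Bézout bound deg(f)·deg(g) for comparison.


Common zeros: ∅; count = 0; Bézout bound = 2.

deg(f) = 1, deg(g) = 2, so Bézout bound = 2.
Scan x ∈ F_7. For each x, list the y ∈ F_7 with f(x, y) ≡ 0 and those with g(x, y) ≡ 0 (mod 7); the common zeros in that column are the intersection.
  x = 0: f ≡ 0 at y ∈ {1}; g ≡ 0 at y ∈ ∅; common: ∅.
  x = 1: f ≡ 0 at y ∈ {3}; g ≡ 0 at y ∈ ∅; common: ∅.
  x = 2: f ≡ 0 at y ∈ {5}; g ≡ 0 at y ∈ {0}; common: ∅.
  x = 3: f ≡ 0 at y ∈ {0}; g ≡ 0 at y ∈ ∅; common: ∅.
  x = 4: f ≡ 0 at y ∈ {2}; g ≡ 0 at y ∈ ∅; common: ∅.
  x = 5: f ≡ 0 at y ∈ {4}; g ≡ 0 at y ∈ ∅; common: ∅.
  x = 6: f ≡ 0 at y ∈ {6}; g ≡ 0 at y ∈ ∅; common: ∅.
Collecting: common zeros = ∅, so the count is 0.
Comparison with the Bézout bound: 0 ≤ 2 = deg(f)·deg(g), as expected for curves with no common component (the affine F_7-count falls short of the bound because intersections may lie at infinity, over extension fields, or carry multiplicity).


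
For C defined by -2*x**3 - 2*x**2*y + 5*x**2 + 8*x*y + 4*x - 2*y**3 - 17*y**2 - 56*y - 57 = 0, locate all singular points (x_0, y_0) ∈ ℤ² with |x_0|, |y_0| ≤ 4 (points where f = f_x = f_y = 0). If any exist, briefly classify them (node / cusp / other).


Singular points: {(2, -3)}; classification: node.

Compute partial derivatives:
  f_x = -6*x**2 - 4*x*y + 10*x + 8*y + 4.
  f_y = -2*x**2 + 8*x - 6*y**2 - 34*y - 56.
Scan x_0 ∈ {−4, ..., 4}. For each x_0, f_y(x_0, y) is a polynomial in y; find its integer roots y ∈ {−4, ..., 4}, then test f_x and f at those candidates.
  x = -4: f_y(-4, y) = -6*y**2 - 34*y - 120; no integer root y with |y| ≤ 4.
  x = -3: f_y(-3, y) = -6*y**2 - 34*y - 98; no integer root y with |y| ≤ 4.
  x = -2: f_y(-2, y) = -6*y**2 - 34*y - 80; no integer root y with |y| ≤ 4.
  x = -1: f_y(-1, y) = -6*y**2 - 34*y - 66; no integer root y with |y| ≤ 4.
  x = 0: f_y(0, y) = -6*y**2 - 34*y - 56; no integer root y with |y| ≤ 4.
  x = 1: f_y(1, y) = -6*y**2 - 34*y - 50; no integer root y with |y| ≤ 4.
  x = 2: f_y(2, y) = -6*y**2 - 34*y - 48; vanishes at y ∈ {-3}. (2, -3): f_x = 0, f = 0 — SINGULAR.
  x = 3: f_y(3, y) = -6*y**2 - 34*y - 50; no integer root y with |y| ≤ 4.
  x = 4: f_y(4, y) = -6*y**2 - 34*y - 56; no integer root y with |y| ≤ 4.
Only singular point on the grid: (2, -3).
Classify: substitute x = 2 + u, y = -3 + v and expand: f = -2*u**3 - 2*u**2*v - u**2 - 2*v**3 + v**2.
No constant or linear terms (consistent with a singular point). Quadratic part: -u**2 + v**2. Cubic part: -2*u**3 - 2*u**2*v - 2*v**3.
The quadratic part v**2 - u**2 = (v − u)(v + u) splits into two distinct linear factors, so there are two distinct tangent lines y − -3 = ±(x − 2) — this is a node (ordinary double point).
Classification: node.


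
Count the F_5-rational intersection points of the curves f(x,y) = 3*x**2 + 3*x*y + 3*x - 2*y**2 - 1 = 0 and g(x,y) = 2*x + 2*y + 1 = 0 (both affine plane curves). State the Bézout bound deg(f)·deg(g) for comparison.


Common zeros: ∅; count = 0; Bézout bound = 2.

deg(f) = 2, deg(g) = 1, so Bézout bound = 2.
Scan x ∈ F_5. For each x, list the y ∈ F_5 with f(x, y) ≡ 0 and those with g(x, y) ≡ 0 (mod 5); the common zeros in that column are the intersection.
  x = 0: f ≡ 0 at y ∈ ∅; g ≡ 0 at y ∈ {2}; common: ∅.
  x = 1: f ≡ 0 at y ∈ {0, 4}; g ≡ 0 at y ∈ {1}; common: ∅.
  x = 2: f ≡ 0 at y ∈ ∅; g ≡ 0 at y ∈ {0}; common: ∅.
  x = 3: f ≡ 0 at y ∈ {0, 2}; g ≡ 0 at y ∈ {4}; common: ∅.
  x = 4: f ≡ 0 at y ∈ {2, 4}; g ≡ 0 at y ∈ {3}; common: ∅.
Collecting: common zeros = ∅, so the count is 0.
Comparison with the Bézout bound: 0 ≤ 2 = deg(f)·deg(g), as expected for curves with no common component (the affine F_5-count falls short of the bound because intersections may lie at infinity, over extension fields, or carry multiplicity).


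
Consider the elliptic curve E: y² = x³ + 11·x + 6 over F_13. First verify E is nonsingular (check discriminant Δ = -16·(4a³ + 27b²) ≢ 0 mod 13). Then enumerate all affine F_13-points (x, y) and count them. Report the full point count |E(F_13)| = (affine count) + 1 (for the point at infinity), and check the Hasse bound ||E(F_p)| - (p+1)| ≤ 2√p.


Affine points = {(2, 6), (2, 7), (3, 1), (3, 12), (4, 6), (4, 7), (5, 2), (5, 11), (7, 6), (7, 7)}; affine count = 10; |E(F_13)| = 11.

Discriminant check: Δ ∝ 4a³ + 27b² = 4·11³ + 27·6² = 4·1331 + 27·36 ≡ 4 (mod 13). Nonzero ⇒ E is nonsingular.
For each x ∈ F_13, compute rhs = x³ + 11·x + 6 mod 13, then count y ∈ F_13 with y² ≡ rhs.
  x = 0: rhs = 6, matching y values: none (0 points).
  x = 1: rhs = 5, matching y values: none (0 points).
  x = 2: rhs = 10, matching y values: 6, 7 (2 points).
  x = 3: rhs = 1, matching y values: 1, 12 (2 points).
  x = 4: rhs = 10, matching y values: 6, 7 (2 points).
  x = 5: rhs = 4, matching y values: 2, 11 (2 points).
  x = 6: rhs = 2, matching y values: none (0 points).
  x = 7: rhs = 10, matching y values: 6, 7 (2 points).
  x = 8: rhs = 8, matching y values: none (0 points).
  x = 9: rhs = 2, matching y values: none (0 points).
  x = 10: rhs = 11, matching y values: none (0 points).
  x = 11: rhs = 2, matching y values: none (0 points).
  x = 12: rhs = 7, matching y values: none (0 points).
Total affine count: 10.
Full point count |E(F_13)| = 10 + 1 = 11.
Hasse bound: |11 − (13+1)| = |-3| = 3 ≤ 2√13 ≈ 7.2111 ✓.


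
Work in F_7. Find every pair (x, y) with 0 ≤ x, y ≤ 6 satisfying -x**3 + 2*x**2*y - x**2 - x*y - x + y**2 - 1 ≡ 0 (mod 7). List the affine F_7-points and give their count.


Affine F_7-points: {(0, 1), (0, 6), (3, 3), (4, 1), (4, 6), (6, 0), (6, 4)}; count = 7.

For each of the 49 pairs (x, y) ∈ F_7², evaluate f(x, y) mod 7. Record the zeros.
  x = 0: [0↦6, 1↦0, 2↦3, 3↦1, 4↦1, 5↦3, 6↦0]  zeros at y ∈ {1, 6}
  x = 1: [0↦3, 1↦5, 2↦2, 3↦1, 4↦2, 5↦5, 6↦3]  zeros at y ∈ ∅
  x = 2: [0↦6, 1↦6, 2↦1, 3↦5, 4↦4, 5↦5, 6↦1]  zeros at y ∈ ∅
  x = 3: [0↦2, 1↦4, 2↦1, 3↦0, 4↦1, 5↦4, 6↦2]  zeros at y ∈ {3}
  x = 4: [0↦6, 1↦0, 2↦3, 3↦1, 4↦1, 5↦3, 6↦0]  zeros at y ∈ {1, 6}
  x = 5: [0↦5, 1↦2, 2↦1, 3↦2, 4↦5, 5↦3, 6↦3]  zeros at y ∈ ∅
  x = 6: [0↦0, 1↦4, 2↦3, 3↦4, 4↦0, 5↦5, 6↦5]  zeros at y ∈ {0, 4}
Collecting zeros: affine points = {(0, 1), (0, 6), (3, 3), (4, 1), (4, 6), (6, 0), (6, 4)}.
Total count |C(F_7)_aff| = 7.


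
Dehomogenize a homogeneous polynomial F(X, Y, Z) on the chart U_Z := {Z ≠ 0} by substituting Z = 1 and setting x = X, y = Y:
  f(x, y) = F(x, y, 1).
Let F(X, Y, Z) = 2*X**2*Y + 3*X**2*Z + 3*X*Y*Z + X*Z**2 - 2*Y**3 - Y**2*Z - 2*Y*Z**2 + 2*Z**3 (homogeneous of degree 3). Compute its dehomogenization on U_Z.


f(x, y) = 2*x**2*y + 3*x**2 + 3*x*y + x - 2*y**3 - y**2 - 2*y + 2

On U_Z we set Z = 1. Each monomial c·X^i·Y^j·Z^k in F becomes c·x^i·y^j·1^k = c·x^i·y^j.
Substituting Z = 1: F(X, Y, 1) = 2*x**2*y + 3*x**2 + 3*x*y + x - 2*y**3 - y**2 - 2*y + 2.
Note: deg(f) ≤ deg(F) = 3; strict inequality happens when F is divisible by Z (lost terms).


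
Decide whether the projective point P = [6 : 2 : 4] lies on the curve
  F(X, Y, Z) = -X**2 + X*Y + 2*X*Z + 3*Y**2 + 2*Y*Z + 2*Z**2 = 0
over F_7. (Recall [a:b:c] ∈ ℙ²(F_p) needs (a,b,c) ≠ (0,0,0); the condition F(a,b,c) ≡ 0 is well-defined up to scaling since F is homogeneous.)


F(6,2,4) ≡ 0 (mod 7); P is on the curve.

Evaluate F(6, 2, 4) term-by-term (mod 7).
  -X**2 ↦ -1·36·1·1 = -36
  X*Y ↦ 1·6·2·1 = 12
  2*X*Z ↦ 2·6·1·4 = 48
  3*Y**2 ↦ 3·1·4·1 = 12
  2*Y*Z ↦ 2·1·2·4 = 16
  2*Z**2 ↦ 2·1·1·16 = 32
Sum: F(6, 2, 4) = (-36) + (12) + (48) + (12) + (16) + (32) = 84.
Reducing mod 7: 84 ≡ 0 (mod 7).
Since F(a, b, c) ≡ 0 (mod 7), P lies on the curve.


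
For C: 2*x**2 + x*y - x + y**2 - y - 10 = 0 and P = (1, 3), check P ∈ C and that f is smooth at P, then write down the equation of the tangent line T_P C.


Tangent line at P: 6*x + 6*y - 24 = 0.

Step 1: f(1, 3) = 0, so P lies on C.
Step 2: partial derivatives
  f_x(x, y) = 4*x + y - 1, f_y(x, y) = x + 2*y - 1.
  f_x(P) = 6, f_y(P) = 6 (gradient nonzero, so P is smooth).
Step 3: tangent line at P: 6·(x − 1) + 6·(y − 3) = 0.
Expanding: 6*x + 6*y - 24 = 0.


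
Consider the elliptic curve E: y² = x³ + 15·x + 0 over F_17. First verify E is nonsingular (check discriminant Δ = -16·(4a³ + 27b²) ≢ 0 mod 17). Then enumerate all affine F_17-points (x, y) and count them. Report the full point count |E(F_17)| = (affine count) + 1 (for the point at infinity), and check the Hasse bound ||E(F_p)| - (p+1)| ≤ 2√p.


Affine points = {(0, 0), (1, 4), (1, 13), (2, 2), (2, 15), (3, 2), (3, 15), (5, 8), (5, 9), (6, 0), (11, 0), (12, 2), (12, 15), (14, 8), (14, 9), (15, 8), (15, 9), (16, 1), (16, 16)}; affine count = 19; |E(F_17)| = 20.

Discriminant check: Δ ∝ 4a³ + 27b² = 4·15³ + 27·0² = 4·3375 + 27·0 ≡ 2 (mod 17). Nonzero ⇒ E is nonsingular.
For each x ∈ F_17, compute rhs = x³ + 15·x + 0 mod 17, then count y ∈ F_17 with y² ≡ rhs.
  x = 0: rhs = 0, matching y values: 0 (1 points).
  x = 1: rhs = 16, matching y values: 4, 13 (2 points).
  x = 2: rhs = 4, matching y values: 2, 15 (2 points).
  x = 3: rhs = 4, matching y values: 2, 15 (2 points).
  x = 4: rhs = 5, matching y values: none (0 points).
  x = 5: rhs = 13, matching y values: 8, 9 (2 points).
  x = 6: rhs = 0, matching y values: 0 (1 points).
  x = 7: rhs = 6, matching y values: none (0 points).
  x = 8: rhs = 3, matching y values: none (0 points).
  x = 9: rhs = 14, matching y values: none (0 points).
  x = 10: rhs = 11, matching y values: none (0 points).
  x = 11: rhs = 0, matching y values: 0 (1 points).
  x = 12: rhs = 4, matching y values: 2, 15 (2 points).
  x = 13: rhs = 12, matching y values: none (0 points).
  x = 14: rhs = 13, matching y values: 8, 9 (2 points).
  x = 15: rhs = 13, matching y values: 8, 9 (2 points).
  x = 16: rhs = 1, matching y values: 1, 16 (2 points).
Total affine count: 19.
Full point count |E(F_17)| = 19 + 1 = 20.
Hasse bound: |20 − (17+1)| = |2| = 2 ≤ 2√17 ≈ 8.2462 ✓.
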